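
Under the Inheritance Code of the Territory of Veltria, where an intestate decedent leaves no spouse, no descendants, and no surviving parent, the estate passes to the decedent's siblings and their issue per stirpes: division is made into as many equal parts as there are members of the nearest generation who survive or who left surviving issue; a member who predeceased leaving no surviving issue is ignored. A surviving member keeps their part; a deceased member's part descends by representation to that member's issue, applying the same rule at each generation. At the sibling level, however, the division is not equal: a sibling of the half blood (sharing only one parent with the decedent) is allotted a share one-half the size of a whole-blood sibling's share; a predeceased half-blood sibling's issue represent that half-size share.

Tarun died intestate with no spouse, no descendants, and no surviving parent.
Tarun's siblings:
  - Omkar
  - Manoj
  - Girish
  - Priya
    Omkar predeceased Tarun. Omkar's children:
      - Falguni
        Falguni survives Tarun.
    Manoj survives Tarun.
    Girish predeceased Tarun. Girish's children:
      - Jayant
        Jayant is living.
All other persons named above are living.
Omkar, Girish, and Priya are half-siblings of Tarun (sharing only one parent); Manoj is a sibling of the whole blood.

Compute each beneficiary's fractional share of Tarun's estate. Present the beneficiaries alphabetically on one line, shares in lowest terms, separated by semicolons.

No spouse, descendants, or parent survives, so the estate passes to Tarun's siblings per stirpes.
Half-blood siblings count for one-half the weight of whole-blood siblings at the initial division.
Dividing 1 in proportion to weights (total weight 5/2): Omkar (weight 1/2) → 1/5; Manoj (weight 1) → 2/5; Girish (weight 1/2) → 1/5; Priya (weight 1/2) → 1/5.
Omkar predeceased; the 1/5 allotted to Omkar's branch passes to Omkar's issue by representation.
Falguni is the sole taker at this level and receives the full 1/5.
Manoj is living and takes 2/5.
Girish predeceased; the 1/5 allotted to Girish's branch passes to Girish's issue by representation.
Jayant is the sole taker at this level and receives the full 1/5.
Priya is living and takes 1/5.

Falguni 1/5; Jayant 1/5; Manoj 2/5; Priya 1/5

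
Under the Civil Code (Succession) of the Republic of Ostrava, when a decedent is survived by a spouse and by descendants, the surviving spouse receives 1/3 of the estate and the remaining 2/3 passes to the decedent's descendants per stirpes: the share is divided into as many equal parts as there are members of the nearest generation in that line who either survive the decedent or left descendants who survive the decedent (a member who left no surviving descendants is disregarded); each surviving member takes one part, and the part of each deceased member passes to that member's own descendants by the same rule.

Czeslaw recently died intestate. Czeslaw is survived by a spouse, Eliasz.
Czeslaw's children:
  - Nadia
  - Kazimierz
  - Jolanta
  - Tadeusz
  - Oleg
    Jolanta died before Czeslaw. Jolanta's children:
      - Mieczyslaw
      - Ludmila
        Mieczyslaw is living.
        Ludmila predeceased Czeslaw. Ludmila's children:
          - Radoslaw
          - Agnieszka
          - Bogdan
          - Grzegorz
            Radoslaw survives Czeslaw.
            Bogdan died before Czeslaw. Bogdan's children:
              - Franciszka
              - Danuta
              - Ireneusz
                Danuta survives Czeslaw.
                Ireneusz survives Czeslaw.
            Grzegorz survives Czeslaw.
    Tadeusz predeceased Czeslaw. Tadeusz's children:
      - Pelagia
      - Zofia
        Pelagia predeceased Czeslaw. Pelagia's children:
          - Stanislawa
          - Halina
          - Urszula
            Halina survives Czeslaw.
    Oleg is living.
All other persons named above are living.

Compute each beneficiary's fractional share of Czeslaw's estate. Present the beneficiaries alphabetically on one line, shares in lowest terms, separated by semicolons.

Eliasz, as surviving spouse, takes 1/3.
The remaining 2/3 passes to Czeslaw's descendants per stirpes.
The 2/3 is divided into 5 equal shares of 2/15 among Nadia, Kazimierz, Jolanta, Tadeusz, Oleg.
Nadia is living and takes 2/15.
Kazimierz is living and takes 2/15.
Jolanta predeceased; the 2/15 allotted to Jolanta's branch passes to Jolanta's issue by representation.
The 2/15 is divided into 2 equal shares of 1/15 among Mieczyslaw, Ludmila.
Mieczyslaw is living and takes 1/15.
Ludmila predeceased; the 1/15 allotted to Ludmila's branch passes to Ludmila's issue by representation.
The 1/15 is divided into 4 equal shares of 1/60 among Radoslaw, Agnieszka, Bogdan, Grzegorz.
Radoslaw is living and takes 1/60.
Agnieszka is living and takes 1/60.
Bogdan predeceased; the 1/60 allotted to Bogdan's branch passes to Bogdan's issue by representation.
The 1/60 is divided into 3 equal shares of 1/180 among Franciszka, Danuta, Ireneusz.
Franciszka is living and takes 1/180.
Danuta is living and takes 1/180.
Ireneusz is living and takes 1/180.
Grzegorz is living and takes 1/60.
Tadeusz predeceased; the 2/15 allotted to Tadeusz's branch passes to Tadeusz's issue by representation.
The 2/15 is divided into 2 equal shares of 1/15 among Pelagia, Zofia.
Pelagia predeceased; the 1/15 allotted to Pelagia's branch passes to Pelagia's issue by representation.
The 1/15 is divided into 3 equal shares of 1/45 among Stanislawa, Halina, Urszula.
Stanislawa is living and takes 1/45.
Halina is living and takes 1/45.
Urszula is living and takes 1/45.
Zofia is living and takes 1/15.
Oleg is living and takes 2/15.

Agnieszka 1/60; Danuta 1/180; Eliasz 1/3; Franciszka 1/180; Grzegorz 1/60; Halina 1/45; Ireneusz 1/180; Kazimierz 2/15; Mieczyslaw 1/15; Nadia 2/15; Oleg 2/15; Radoslaw 1/60; Stanislawa 1/45; Urszula 1/45; Zofia 1/15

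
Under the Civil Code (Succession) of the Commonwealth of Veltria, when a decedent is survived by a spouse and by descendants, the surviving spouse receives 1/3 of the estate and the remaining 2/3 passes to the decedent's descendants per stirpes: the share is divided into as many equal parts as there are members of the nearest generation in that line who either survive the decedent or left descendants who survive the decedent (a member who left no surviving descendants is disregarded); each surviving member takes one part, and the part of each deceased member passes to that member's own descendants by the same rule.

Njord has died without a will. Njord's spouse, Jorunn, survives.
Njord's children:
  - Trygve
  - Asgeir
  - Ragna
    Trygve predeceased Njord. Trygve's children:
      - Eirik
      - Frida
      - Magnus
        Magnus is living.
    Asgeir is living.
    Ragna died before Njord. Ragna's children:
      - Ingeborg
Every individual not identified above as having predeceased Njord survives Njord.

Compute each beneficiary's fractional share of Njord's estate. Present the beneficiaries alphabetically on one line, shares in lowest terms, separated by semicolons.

Jorunn, as surviving spouse, takes 1/3.
The remaining 2/3 passes to Njord's descendants per stirpes.
The 2/3 is divided into 3 equal shares of 2/9 among Trygve, Asgeir, Ragna.
Trygve predeceased; the 2/9 allotted to Trygve's branch passes to Trygve's issue by representation.
The 2/9 is divided into 3 equal shares of 2/27 among Eirik, Frida, Magnus.
Eirik is living and takes 2/27.
Frida is living and takes 2/27.
Magnus is living and takes 2/27.
Asgeir is living and takes 2/9.
Ragna predeceased; the 2/9 allotted to Ragna's branch passes to Ragna's issue by representation.
Ingeborg is the sole taker at this level and receives the full 2/9.

Asgeir 2/9; Eirik 2/27; Frida 2/27; Ingeborg 2/9; Jorunn 1/3; Magnus 2/27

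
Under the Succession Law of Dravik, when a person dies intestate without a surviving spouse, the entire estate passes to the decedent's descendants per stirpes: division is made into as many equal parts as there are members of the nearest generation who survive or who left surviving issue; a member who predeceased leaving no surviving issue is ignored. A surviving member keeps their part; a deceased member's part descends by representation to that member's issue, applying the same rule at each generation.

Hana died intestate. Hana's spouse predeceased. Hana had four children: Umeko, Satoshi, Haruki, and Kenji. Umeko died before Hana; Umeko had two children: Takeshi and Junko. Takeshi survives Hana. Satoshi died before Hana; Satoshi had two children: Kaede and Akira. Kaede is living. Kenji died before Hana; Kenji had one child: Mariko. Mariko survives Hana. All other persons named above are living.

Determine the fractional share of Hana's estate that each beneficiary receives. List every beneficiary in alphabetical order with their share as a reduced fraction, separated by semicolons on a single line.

Akira 1/8; Haruki 1/4; Junko 1/8; Kaede 1/8; Mariko 1/4; Takeshi 1/8

There is no surviving spouse, so the entire estate passes to Hana's descendants per stirpes.
The estate is divided into 4 equal shares of 1/4 among Umeko, Satoshi, Haruki, Kenji.
Umeko predeceased; the 1/4 allotted to Umeko's branch passes to Umeko's issue by representation.
The 1/4 is divided into 2 equal shares of 1/8 among Takeshi, Junko.
Takeshi is living and takes 1/8.
Junko is living and takes 1/8.
Satoshi predeceased; the 1/4 allotted to Satoshi's branch passes to Satoshi's issue by representation.
The 1/4 is divided into 2 equal shares of 1/8 among Kaede, Akira.
Kaede is living and takes 1/8.
Akira is living and takes 1/8.
Haruki is living and takes 1/4.
Kenji predeceased; the 1/4 allotted to Kenji's branch passes to Kenji's issue by representation.
Mariko is the sole taker at this level and receives the full 1/4.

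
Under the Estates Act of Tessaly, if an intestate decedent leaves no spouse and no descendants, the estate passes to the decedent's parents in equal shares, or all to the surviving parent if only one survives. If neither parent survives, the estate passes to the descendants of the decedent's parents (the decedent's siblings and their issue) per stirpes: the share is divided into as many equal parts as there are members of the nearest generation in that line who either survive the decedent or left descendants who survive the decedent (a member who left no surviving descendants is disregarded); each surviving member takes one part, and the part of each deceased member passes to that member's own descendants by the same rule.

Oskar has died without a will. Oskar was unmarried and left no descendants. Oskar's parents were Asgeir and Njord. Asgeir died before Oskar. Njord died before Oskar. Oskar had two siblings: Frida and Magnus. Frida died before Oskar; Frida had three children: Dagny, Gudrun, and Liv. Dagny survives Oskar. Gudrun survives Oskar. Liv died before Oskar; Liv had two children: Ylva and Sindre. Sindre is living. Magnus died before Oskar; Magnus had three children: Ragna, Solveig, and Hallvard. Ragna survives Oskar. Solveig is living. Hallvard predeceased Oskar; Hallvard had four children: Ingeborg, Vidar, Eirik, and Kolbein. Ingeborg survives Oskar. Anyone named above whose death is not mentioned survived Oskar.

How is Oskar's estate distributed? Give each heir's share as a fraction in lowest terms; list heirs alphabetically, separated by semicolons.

Neither parent survives and there are no descendants, so the estate passes to Oskar's siblings and their issue per stirpes.
The estate is divided into 2 equal shares of 1/2 among Frida, Magnus.
Frida predeceased; the 1/2 allotted to Frida's branch passes to Frida's issue by representation.
The 1/2 is divided into 3 equal shares of 1/6 among Dagny, Gudrun, Liv.
Dagny is living and takes 1/6.
Gudrun is living and takes 1/6.
Liv predeceased; the 1/6 allotted to Liv's branch passes to Liv's issue by representation.
The 1/6 is divided into 2 equal shares of 1/12 among Ylva, Sindre.
Ylva is living and takes 1/12.
Sindre is living and takes 1/12.
Magnus predeceased; the 1/2 allotted to Magnus's branch passes to Magnus's issue by representation.
The 1/2 is divided into 3 equal shares of 1/6 among Ragna, Solveig, Hallvard.
Ragna is living and takes 1/6.
Solveig is living and takes 1/6.
Hallvard predeceased; the 1/6 allotted to Hallvard's branch passes to Hallvard's issue by representation.
The 1/6 is divided into 4 equal shares of 1/24 among Ingeborg, Vidar, Eirik, Kolbein.
Ingeborg is living and takes 1/24.
Vidar is living and takes 1/24.
Eirik is living and takes 1/24.
Kolbein is living and takes 1/24.

Dagny 1/6; Eirik 1/24; Gudrun 1/6; Ingeborg 1/24; Kolbein 1/24; Ragna 1/6; Sindre 1/12; Solveig 1/6; Vidar 1/24; Ylva 1/12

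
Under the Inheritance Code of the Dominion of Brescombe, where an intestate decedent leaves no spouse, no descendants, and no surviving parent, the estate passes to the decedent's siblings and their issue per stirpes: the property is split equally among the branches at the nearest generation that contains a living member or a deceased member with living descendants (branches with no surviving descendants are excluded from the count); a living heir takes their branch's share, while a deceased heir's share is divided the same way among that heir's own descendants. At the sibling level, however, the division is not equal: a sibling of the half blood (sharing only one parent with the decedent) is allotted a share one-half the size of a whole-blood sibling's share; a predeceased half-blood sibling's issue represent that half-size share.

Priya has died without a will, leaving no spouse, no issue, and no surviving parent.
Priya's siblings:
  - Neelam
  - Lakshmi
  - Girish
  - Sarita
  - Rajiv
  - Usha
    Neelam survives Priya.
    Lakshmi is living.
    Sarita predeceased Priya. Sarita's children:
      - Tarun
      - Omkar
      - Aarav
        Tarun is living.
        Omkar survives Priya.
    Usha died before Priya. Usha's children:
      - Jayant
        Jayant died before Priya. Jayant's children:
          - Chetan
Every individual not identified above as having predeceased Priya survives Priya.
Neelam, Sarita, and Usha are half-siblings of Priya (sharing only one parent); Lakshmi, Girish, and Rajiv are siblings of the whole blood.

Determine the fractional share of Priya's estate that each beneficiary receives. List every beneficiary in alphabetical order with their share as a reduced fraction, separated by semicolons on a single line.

No spouse, descendants, or parent survives, so the estate passes to Priya's siblings per stirpes.
Half-blood siblings count for one-half the weight of whole-blood siblings at the initial division.
Dividing 1 in proportion to weights (total weight 9/2): Neelam (weight 1/2) → 1/9; Lakshmi (weight 1) → 2/9; Girish (weight 1) → 2/9; Sarita (weight 1/2) → 1/9; Rajiv (weight 1) → 2/9; Usha (weight 1/2) → 1/9.
Neelam is living and takes 1/9.
Lakshmi is living and takes 2/9.
Girish is living and takes 2/9.
Sarita predeceased; the 1/9 allotted to Sarita's branch passes to Sarita's issue by representation.
The 1/9 is divided into 3 equal shares of 1/27 among Tarun, Omkar, Aarav.
Tarun is living and takes 1/27.
Omkar is living and takes 1/27.
Aarav is living and takes 1/27.
Rajiv is living and takes 2/9.
Usha predeceased; the 1/9 allotted to Usha's branch passes to Usha's issue by representation.
Jayant's line is the sole branch at this level, so the full 1/9 passes to Jayant's issue by representation.
Chetan is the sole taker at this level and receives the full 1/9.

Aarav 1/27; Chetan 1/9; Girish 2/9; Lakshmi 2/9; Neelam 1/9; Omkar 1/27; Rajiv 2/9; Tarun 1/27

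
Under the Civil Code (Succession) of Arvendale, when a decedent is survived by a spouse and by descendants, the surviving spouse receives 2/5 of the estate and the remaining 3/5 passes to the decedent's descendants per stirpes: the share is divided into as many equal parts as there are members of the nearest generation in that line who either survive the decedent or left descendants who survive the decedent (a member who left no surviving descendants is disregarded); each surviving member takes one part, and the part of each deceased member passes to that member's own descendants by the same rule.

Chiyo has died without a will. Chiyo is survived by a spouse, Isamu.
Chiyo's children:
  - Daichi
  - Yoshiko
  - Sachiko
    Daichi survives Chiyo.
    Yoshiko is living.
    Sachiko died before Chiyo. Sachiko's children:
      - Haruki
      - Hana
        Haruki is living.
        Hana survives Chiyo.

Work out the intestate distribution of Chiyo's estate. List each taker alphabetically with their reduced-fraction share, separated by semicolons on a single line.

Isamu, as surviving spouse, takes 2/5.
The remaining 3/5 passes to Chiyo's descendants per stirpes.
The 3/5 is divided into 3 equal shares of 1/5 among Daichi, Yoshiko, Sachiko.
Daichi is living and takes 1/5.
Yoshiko is living and takes 1/5.
Sachiko predeceased; the 1/5 allotted to Sachiko's branch passes to Sachiko's issue by representation.
The 1/5 is divided into 2 equal shares of 1/10 among Haruki, Hana.
Haruki is living and takes 1/10.
Hana is living and takes 1/10.

Daichi 1/5; Hana 1/10; Haruki 1/10; Isamu 2/5; Yoshiko 1/5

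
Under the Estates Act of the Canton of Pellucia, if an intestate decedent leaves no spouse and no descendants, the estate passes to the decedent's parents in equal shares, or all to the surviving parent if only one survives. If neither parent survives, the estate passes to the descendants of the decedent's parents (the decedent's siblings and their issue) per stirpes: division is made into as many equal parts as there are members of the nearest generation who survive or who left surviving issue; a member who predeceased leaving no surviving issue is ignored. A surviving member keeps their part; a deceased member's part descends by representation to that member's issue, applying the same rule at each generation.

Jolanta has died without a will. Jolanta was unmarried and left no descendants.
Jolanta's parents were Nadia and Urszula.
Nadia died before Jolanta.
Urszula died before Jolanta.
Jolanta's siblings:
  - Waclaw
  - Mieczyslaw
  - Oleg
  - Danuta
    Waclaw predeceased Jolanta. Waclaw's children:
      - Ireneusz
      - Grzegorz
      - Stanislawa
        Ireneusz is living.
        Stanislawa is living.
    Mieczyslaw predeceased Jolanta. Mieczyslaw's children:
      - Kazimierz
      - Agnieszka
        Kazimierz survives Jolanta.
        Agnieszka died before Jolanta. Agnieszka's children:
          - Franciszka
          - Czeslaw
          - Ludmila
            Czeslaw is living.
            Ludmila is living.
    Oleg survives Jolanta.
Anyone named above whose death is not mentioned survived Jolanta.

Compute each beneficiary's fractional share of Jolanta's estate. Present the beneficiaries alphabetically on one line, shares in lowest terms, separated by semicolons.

Neither parent survives and there are no descendants, so the estate passes to Jolanta's siblings and their issue per stirpes.
The estate is divided into 4 equal shares of 1/4 among Waclaw, Mieczyslaw, Oleg, Danuta.
Waclaw predeceased; the 1/4 allotted to Waclaw's branch passes to Waclaw's issue by representation.
The 1/4 is divided into 3 equal shares of 1/12 among Ireneusz, Grzegorz, Stanislawa.
Ireneusz is living and takes 1/12.
Grzegorz is living and takes 1/12.
Stanislawa is living and takes 1/12.
Mieczyslaw predeceased; the 1/4 allotted to Mieczyslaw's branch passes to Mieczyslaw's issue by representation.
The 1/4 is divided into 2 equal shares of 1/8 among Kazimierz, Agnieszka.
Kazimierz is living and takes 1/8.
Agnieszka predeceased; the 1/8 allotted to Agnieszka's branch passes to Agnieszka's issue by representation.
The 1/8 is divided into 3 equal shares of 1/24 among Franciszka, Czeslaw, Ludmila.
Franciszka is living and takes 1/24.
Czeslaw is living and takes 1/24.
Ludmila is living and takes 1/24.
Oleg is living and takes 1/4.
Danuta is living and takes 1/4.

Czeslaw 1/24; Danuta 1/4; Franciszka 1/24; Grzegorz 1/12; Ireneusz 1/12; Kazimierz 1/8; Ludmila 1/24; Oleg 1/4; Stanislawa 1/12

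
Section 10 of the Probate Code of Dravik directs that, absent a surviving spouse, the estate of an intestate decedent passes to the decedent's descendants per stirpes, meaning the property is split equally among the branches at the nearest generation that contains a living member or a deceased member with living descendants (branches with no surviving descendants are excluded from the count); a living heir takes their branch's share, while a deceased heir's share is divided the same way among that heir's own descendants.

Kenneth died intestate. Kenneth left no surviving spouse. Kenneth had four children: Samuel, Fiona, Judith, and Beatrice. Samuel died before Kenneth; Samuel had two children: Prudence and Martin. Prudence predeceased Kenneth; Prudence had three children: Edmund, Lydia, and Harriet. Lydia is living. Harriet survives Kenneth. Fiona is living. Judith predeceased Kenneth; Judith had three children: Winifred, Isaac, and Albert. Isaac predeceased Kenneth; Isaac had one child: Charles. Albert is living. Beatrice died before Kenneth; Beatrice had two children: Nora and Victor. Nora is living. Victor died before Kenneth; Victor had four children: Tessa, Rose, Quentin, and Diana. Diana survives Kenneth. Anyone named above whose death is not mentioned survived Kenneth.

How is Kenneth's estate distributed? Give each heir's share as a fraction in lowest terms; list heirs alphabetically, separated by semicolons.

There is no surviving spouse, so the entire estate passes to Kenneth's descendants per stirpes.
The estate is divided into 4 equal shares of 1/4 among Samuel, Fiona, Judith, Beatrice.
Samuel predeceased; the 1/4 allotted to Samuel's branch passes to Samuel's issue by representation.
The 1/4 is divided into 2 equal shares of 1/8 among Prudence, Martin.
Prudence predeceased; the 1/8 allotted to Prudence's branch passes to Prudence's issue by representation.
The 1/8 is divided into 3 equal shares of 1/24 among Edmund, Lydia, Harriet.
Edmund is living and takes 1/24.
Lydia is living and takes 1/24.
Harriet is living and takes 1/24.
Martin is living and takes 1/8.
Fiona is living and takes 1/4.
Judith predeceased; the 1/4 allotted to Judith's branch passes to Judith's issue by representation.
The 1/4 is divided into 3 equal shares of 1/12 among Winifred, Isaac, Albert.
Winifred is living and takes 1/12.
Isaac predeceased; the 1/12 allotted to Isaac's branch passes to Isaac's issue by representation.
Charles is the sole taker at this level and receives the full 1/12.
Albert is living and takes 1/12.
Beatrice predeceased; the 1/4 allotted to Beatrice's branch passes to Beatrice's issue by representation.
The 1/4 is divided into 2 equal shares of 1/8 among Nora, Victor.
Nora is living and takes 1/8.
Victor predeceased; the 1/8 allotted to Victor's branch passes to Victor's issue by representation.
The 1/8 is divided into 4 equal shares of 1/32 among Tessa, Rose, Quentin, Diana.
Tessa is living and takes 1/32.
Rose is living and takes 1/32.
Quentin is living and takes 1/32.
Diana is living and takes 1/32.

Albert 1/12; Charles 1/12; Diana 1/32; Edmund 1/24; Fiona 1/4; Harriet 1/24; Lydia 1/24; Martin 1/8; Nora 1/8; Quentin 1/32; Rose 1/32; Tessa 1/32; Winifred 1/12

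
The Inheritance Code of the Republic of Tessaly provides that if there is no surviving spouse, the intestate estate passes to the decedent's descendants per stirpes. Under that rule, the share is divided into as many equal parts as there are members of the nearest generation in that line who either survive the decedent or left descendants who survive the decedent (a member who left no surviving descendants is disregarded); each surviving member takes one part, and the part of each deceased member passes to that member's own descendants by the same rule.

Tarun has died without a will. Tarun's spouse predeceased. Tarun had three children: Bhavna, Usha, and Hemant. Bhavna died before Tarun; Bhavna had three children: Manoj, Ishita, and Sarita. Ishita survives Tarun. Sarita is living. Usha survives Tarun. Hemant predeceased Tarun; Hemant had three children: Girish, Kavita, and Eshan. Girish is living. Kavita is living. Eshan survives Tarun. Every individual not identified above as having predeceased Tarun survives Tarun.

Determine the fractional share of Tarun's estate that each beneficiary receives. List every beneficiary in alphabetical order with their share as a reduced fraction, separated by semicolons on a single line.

Eshan 1/9; Girish 1/9; Ishita 1/9; Kavita 1/9; Manoj 1/9; Sarita 1/9; Usha 1/3

There is no surviving spouse, so the entire estate passes to Tarun's descendants per stirpes.
The estate is divided into 3 equal shares of 1/3 among Bhavna, Usha, Hemant.
Bhavna predeceased; the 1/3 allotted to Bhavna's branch passes to Bhavna's issue by representation.
The 1/3 is divided into 3 equal shares of 1/9 among Manoj, Ishita, Sarita.
Manoj is living and takes 1/9.
Ishita is living and takes 1/9.
Sarita is living and takes 1/9.
Usha is living and takes 1/3.
Hemant predeceased; the 1/3 allotted to Hemant's branch passes to Hemant's issue by representation.
The 1/3 is divided into 3 equal shares of 1/9 among Girish, Kavita, Eshan.
Girish is living and takes 1/9.
Kavita is living and takes 1/9.
Eshan is living and takes 1/9.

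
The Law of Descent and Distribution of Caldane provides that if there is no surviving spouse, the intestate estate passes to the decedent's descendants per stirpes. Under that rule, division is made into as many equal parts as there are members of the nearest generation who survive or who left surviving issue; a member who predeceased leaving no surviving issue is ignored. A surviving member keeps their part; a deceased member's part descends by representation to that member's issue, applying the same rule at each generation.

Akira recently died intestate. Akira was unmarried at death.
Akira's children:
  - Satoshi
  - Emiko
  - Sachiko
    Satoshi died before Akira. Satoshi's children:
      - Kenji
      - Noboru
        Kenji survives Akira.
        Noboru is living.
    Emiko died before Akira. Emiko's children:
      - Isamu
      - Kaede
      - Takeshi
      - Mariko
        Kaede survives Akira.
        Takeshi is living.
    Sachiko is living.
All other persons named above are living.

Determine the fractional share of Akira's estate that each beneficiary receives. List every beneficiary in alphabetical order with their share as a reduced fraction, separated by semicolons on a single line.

Isamu 1/12; Kaede 1/12; Kenji 1/6; Mariko 1/12; Noboru 1/6; Sachiko 1/3; Takeshi 1/12

There is no surviving spouse, so the entire estate passes to Akira's descendants per stirpes.
The estate is divided into 3 equal shares of 1/3 among Satoshi, Emiko, Sachiko.
Satoshi predeceased; the 1/3 allotted to Satoshi's branch passes to Satoshi's issue by representation.
The 1/3 is divided into 2 equal shares of 1/6 among Kenji, Noboru.
Kenji is living and takes 1/6.
Noboru is living and takes 1/6.
Emiko predeceased; the 1/3 allotted to Emiko's branch passes to Emiko's issue by representation.
The 1/3 is divided into 4 equal shares of 1/12 among Isamu, Kaede, Takeshi, Mariko.
Isamu is living and takes 1/12.
Kaede is living and takes 1/12.
Takeshi is living and takes 1/12.
Mariko is living and takes 1/12.
Sachiko is living and takes 1/3.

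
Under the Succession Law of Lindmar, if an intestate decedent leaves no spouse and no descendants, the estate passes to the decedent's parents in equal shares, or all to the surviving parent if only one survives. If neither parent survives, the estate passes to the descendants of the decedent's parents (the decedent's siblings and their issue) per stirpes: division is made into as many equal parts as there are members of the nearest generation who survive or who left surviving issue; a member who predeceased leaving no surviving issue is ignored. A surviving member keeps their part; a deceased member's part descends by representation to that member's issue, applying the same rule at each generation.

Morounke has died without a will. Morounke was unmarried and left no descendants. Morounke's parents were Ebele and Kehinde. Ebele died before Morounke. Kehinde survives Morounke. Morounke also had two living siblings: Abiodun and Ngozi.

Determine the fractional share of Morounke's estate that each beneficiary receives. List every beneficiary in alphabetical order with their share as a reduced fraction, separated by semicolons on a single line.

Kehinde 1

Only one parent, Kehinde, survives, so Kehinde takes the entire estate. The siblings take nothing because a surviving parent has priority.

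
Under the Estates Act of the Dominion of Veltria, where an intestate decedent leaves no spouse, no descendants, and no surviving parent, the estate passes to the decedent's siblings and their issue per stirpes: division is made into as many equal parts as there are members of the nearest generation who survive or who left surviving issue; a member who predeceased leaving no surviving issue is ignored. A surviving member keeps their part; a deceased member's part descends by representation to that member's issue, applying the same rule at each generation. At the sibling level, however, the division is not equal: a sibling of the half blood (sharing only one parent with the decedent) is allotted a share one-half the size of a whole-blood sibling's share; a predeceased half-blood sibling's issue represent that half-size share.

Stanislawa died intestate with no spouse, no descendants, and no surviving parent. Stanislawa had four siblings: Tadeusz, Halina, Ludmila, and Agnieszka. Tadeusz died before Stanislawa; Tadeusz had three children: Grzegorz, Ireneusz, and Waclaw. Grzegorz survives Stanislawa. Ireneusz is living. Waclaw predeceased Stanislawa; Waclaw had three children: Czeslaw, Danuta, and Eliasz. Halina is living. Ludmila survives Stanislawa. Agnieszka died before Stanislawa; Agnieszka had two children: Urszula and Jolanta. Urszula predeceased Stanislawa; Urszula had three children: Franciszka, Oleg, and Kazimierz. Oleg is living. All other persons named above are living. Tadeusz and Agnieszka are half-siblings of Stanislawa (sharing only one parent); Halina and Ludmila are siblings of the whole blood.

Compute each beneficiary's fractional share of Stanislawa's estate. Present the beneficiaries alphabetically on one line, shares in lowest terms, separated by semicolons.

No spouse, descendants, or parent survives, so the estate passes to Stanislawa's siblings per stirpes.
Half-blood siblings count for one-half the weight of whole-blood siblings at the initial division.
Dividing 1 in proportion to weights (total weight 3): Tadeusz (weight 1/2) → 1/6; Halina (weight 1) → 1/3; Ludmila (weight 1) → 1/3; Agnieszka (weight 1/2) → 1/6.
Tadeusz predeceased; the 1/6 allotted to Tadeusz's branch passes to Tadeusz's issue by representation.
The 1/6 is divided into 3 equal shares of 1/18 among Grzegorz, Ireneusz, Waclaw.
Grzegorz is living and takes 1/18.
Ireneusz is living and takes 1/18.
Waclaw predeceased; the 1/18 allotted to Waclaw's branch passes to Waclaw's issue by representation.
The 1/18 is divided into 3 equal shares of 1/54 among Czeslaw, Danuta, Eliasz.
Czeslaw is living and takes 1/54.
Danuta is living and takes 1/54.
Eliasz is living and takes 1/54.
Halina is living and takes 1/3.
Ludmila is living and takes 1/3.
Agnieszka predeceased; the 1/6 allotted to Agnieszka's branch passes to Agnieszka's issue by representation.
The 1/6 is divided into 2 equal shares of 1/12 among Urszula, Jolanta.
Urszula predeceased; the 1/12 allotted to Urszula's branch passes to Urszula's issue by representation.
The 1/12 is divided into 3 equal shares of 1/36 among Franciszka, Oleg, Kazimierz.
Franciszka is living and takes 1/36.
Oleg is living and takes 1/36.
Kazimierz is living and takes 1/36.
Jolanta is living and takes 1/12.

Czeslaw 1/54; Danuta 1/54; Eliasz 1/54; Franciszka 1/36; Grzegorz 1/18; Halina 1/3; Ireneusz 1/18; Jolanta 1/12; Kazimierz 1/36; Ludmila 1/3; Oleg 1/36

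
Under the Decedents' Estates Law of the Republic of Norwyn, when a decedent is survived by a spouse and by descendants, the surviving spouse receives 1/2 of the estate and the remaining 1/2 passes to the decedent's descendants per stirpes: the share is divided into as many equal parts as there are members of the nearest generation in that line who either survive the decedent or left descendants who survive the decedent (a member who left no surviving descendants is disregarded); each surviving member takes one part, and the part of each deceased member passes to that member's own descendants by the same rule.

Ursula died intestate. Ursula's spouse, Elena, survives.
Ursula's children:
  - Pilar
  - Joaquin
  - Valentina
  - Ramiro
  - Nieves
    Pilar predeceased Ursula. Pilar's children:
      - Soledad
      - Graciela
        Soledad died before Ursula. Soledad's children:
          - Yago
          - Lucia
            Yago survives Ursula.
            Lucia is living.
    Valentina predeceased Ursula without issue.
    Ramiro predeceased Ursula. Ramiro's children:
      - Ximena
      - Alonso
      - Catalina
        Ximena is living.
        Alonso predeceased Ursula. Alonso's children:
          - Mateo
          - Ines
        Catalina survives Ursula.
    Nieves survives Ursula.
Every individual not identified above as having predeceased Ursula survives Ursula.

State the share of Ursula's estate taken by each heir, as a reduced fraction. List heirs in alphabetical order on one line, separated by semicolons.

Elena, as surviving spouse, takes 1/2.
The remaining 1/2 passes to Ursula's descendants per stirpes.
Valentina left no surviving issue, so that branch lapses and is disregarded.
The 1/2 is divided into 4 equal shares of 1/8 among Pilar, Joaquin, Ramiro, Nieves.
Pilar predeceased; the 1/8 allotted to Pilar's branch passes to Pilar's issue by representation.
The 1/8 is divided into 2 equal shares of 1/16 among Soledad, Graciela.
Soledad predeceased; the 1/16 allotted to Soledad's branch passes to Soledad's issue by representation.
The 1/16 is divided into 2 equal shares of 1/32 among Yago, Lucia.
Yago is living and takes 1/32.
Lucia is living and takes 1/32.
Graciela is living and takes 1/16.
Joaquin is living and takes 1/8.
Ramiro predeceased; the 1/8 allotted to Ramiro's branch passes to Ramiro's issue by representation.
The 1/8 is divided into 3 equal shares of 1/24 among Ximena, Alonso, Catalina.
Ximena is living and takes 1/24.
Alonso predeceased; the 1/24 allotted to Alonso's branch passes to Alonso's issue by representation.
The 1/24 is divided into 2 equal shares of 1/48 among Mateo, Ines.
Mateo is living and takes 1/48.
Ines is living and takes 1/48.
Catalina is living and takes 1/24.
Nieves is living and takes 1/8.

Catalina 1/24; Elena 1/2; Graciela 1/16; Ines 1/48; Joaquin 1/8; Lucia 1/32; Mateo 1/48; Nieves 1/8; Ximena 1/24; Yago 1/32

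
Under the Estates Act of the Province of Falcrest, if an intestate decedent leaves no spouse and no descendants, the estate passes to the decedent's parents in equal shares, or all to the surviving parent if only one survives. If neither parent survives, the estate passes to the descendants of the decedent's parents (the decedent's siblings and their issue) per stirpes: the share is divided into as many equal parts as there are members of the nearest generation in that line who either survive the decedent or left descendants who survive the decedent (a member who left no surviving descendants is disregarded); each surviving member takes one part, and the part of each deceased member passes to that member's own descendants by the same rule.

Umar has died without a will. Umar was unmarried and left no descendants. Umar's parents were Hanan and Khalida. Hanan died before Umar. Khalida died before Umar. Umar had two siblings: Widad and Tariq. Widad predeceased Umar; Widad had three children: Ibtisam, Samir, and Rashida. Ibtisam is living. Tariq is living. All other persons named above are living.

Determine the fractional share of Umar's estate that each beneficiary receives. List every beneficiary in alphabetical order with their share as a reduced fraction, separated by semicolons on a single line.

Neither parent survives and there are no descendants, so the estate passes to Umar's siblings and their issue per stirpes.
The estate is divided into 2 equal shares of 1/2 among Widad, Tariq.
Widad predeceased; the 1/2 allotted to Widad's branch passes to Widad's issue by representation.
The 1/2 is divided into 3 equal shares of 1/6 among Ibtisam, Samir, Rashida.
Ibtisam is living and takes 1/6.
Samir is living and takes 1/6.
Rashida is living and takes 1/6.
Tariq is living and takes 1/2.

Ibtisam 1/6; Rashida 1/6; Samir 1/6; Tariq 1/2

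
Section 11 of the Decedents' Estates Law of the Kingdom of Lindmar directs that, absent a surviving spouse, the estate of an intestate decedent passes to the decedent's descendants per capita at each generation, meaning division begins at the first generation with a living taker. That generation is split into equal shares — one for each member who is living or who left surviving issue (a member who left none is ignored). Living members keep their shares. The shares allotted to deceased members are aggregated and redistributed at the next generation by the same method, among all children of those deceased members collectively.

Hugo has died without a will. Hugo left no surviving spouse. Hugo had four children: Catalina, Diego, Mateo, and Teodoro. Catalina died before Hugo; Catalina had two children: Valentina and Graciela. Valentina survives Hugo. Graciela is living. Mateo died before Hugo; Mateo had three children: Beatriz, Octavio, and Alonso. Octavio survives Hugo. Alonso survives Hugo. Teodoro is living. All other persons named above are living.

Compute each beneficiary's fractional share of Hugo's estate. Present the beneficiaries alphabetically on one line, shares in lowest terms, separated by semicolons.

There is no surviving spouse, so the entire estate passes to Hugo's descendants per capita at each generation.
At generation 1 (Catalina, Diego, Mateo, Teodoro) there are 4 shares of (1)/4 = 1/4 each.
Living: Diego and Teodoro — each takes 1/4.
Deceased: Catalina and Mateo. Their combined 1/2 is pooled and carried to generation 2.
At generation 2 (Valentina, Graciela, Beatriz, Octavio, Alonso) there are 5 shares of (1/2)/5 = 1/10 each.
Living: Valentina, Graciela, Beatriz, Octavio, and Alonso — each takes 1/10.

Alonso 1/10; Beatriz 1/10; Diego 1/4; Graciela 1/10; Octavio 1/10; Teodoro 1/4; Valentina 1/10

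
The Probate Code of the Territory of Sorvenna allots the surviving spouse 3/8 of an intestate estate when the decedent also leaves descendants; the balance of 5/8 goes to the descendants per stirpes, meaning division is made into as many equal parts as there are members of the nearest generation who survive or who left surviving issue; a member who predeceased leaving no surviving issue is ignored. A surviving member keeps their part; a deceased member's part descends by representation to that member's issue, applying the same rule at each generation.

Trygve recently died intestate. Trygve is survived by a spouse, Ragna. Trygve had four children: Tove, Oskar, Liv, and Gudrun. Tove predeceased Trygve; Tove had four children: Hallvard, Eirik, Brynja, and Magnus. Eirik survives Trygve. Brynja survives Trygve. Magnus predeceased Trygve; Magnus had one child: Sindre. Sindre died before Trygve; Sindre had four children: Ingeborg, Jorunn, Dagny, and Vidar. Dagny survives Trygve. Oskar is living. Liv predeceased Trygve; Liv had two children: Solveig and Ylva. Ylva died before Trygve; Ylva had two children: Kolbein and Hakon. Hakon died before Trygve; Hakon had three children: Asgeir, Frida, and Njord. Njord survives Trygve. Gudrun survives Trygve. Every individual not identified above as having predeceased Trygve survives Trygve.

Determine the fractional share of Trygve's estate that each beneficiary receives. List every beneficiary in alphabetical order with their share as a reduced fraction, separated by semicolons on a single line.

Ragna, as surviving spouse, takes 3/8.
The remaining 5/8 passes to Trygve's descendants per stirpes.
The 5/8 is divided into 4 equal shares of 5/32 among Tove, Oskar, Liv, Gudrun.
Tove predeceased; the 5/32 allotted to Tove's branch passes to Tove's issue by representation.
The 5/32 is divided into 4 equal shares of 5/128 among Hallvard, Eirik, Brynja, Magnus.
Hallvard is living and takes 5/128.
Eirik is living and takes 5/128.
Brynja is living and takes 5/128.
Magnus predeceased; the 5/128 allotted to Magnus's branch passes to Magnus's issue by representation.
Sindre's line is the sole branch at this level, so the full 5/128 passes to Sindre's issue by representation.
The 5/128 is divided into 4 equal shares of 5/512 among Ingeborg, Jorunn, Dagny, Vidar.
Ingeborg is living and takes 5/512.
Jorunn is living and takes 5/512.
Dagny is living and takes 5/512.
Vidar is living and takes 5/512.
Oskar is living and takes 5/32.
Liv predeceased; the 5/32 allotted to Liv's branch passes to Liv's issue by representation.
The 5/32 is divided into 2 equal shares of 5/64 among Solveig, Ylva.
Solveig is living and takes 5/64.
Ylva predeceased; the 5/64 allotted to Ylva's branch passes to Ylva's issue by representation.
The 5/64 is divided into 2 equal shares of 5/128 among Kolbein, Hakon.
Kolbein is living and takes 5/128.
Hakon predeceased; the 5/128 allotted to Hakon's branch passes to Hakon's issue by representation.
The 5/128 is divided into 3 equal shares of 5/384 among Asgeir, Frida, Njord.
Asgeir is living and takes 5/384.
Frida is living and takes 5/384.
Njord is living and takes 5/384.
Gudrun is living and takes 5/32.

Asgeir 5/384; Brynja 5/128; Dagny 5/512; Eirik 5/128; Frida 5/384; Gudrun 5/32; Hallvard 5/128; Ingeborg 5/512; Jorunn 5/512; Kolbein 5/128; Njord 5/384; Oskar 5/32; Ragna 3/8; Solveig 5/64; Vidar 5/512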